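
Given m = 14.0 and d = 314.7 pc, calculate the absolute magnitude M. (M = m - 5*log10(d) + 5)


M = m - 5*log10(d) + 5 = 14.0 - 5*log10(314.7) + 5 = 6.5105

6.5105


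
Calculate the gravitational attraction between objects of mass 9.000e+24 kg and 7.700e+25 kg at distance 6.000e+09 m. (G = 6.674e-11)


F = G*m1*m2/r^2 = 6.674e-11 * 9.000e+24 * 7.700e+25 / (6.000e+09)^2 = 6.674e-11 * 6.930e+50 / 3.600e+19 = 1.285e+21

1.285e+21 N


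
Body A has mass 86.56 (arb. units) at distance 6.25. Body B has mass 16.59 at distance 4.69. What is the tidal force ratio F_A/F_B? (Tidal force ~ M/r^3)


Ratio = (M1/r1^3) / (M2/r2^3) = (86.56/6.25^3) / (16.59/4.69^3) = 2.2047

2.2047


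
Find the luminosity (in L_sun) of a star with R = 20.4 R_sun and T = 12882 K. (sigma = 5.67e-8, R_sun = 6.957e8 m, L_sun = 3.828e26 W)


R = 20.4 * 6.957e8 m = 1.419228e+10 m. L = 4*pi*R^2*sigma*T^4 = 4*pi*(1.419228e+10)^2 * 5.67e-8 * 12882^4 = 3.952122921e+30 W. L/L_sun = 3.952122921e+30 / 3.828e26 = 10324.2501

10324.2501 L_sun


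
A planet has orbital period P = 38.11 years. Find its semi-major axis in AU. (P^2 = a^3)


a = P^(2/3) = 38.11^(2/3) = 11.3247

11.3247 AU


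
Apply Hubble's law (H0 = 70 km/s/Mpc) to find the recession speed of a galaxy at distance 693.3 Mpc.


v = H0 * d = 70 * 693.3 = 48531.0

48531.0 km/s


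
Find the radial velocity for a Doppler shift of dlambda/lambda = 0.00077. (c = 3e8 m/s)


v = (dlambda/lambda) * c = 0.00077 * 3e8 = 231000.0

231000.0 m/s


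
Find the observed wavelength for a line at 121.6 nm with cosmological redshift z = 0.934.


lam_obs = lam_emit * (1 + z) = 121.6 * (1 + 0.934) = 235.1744

235.1744 nm


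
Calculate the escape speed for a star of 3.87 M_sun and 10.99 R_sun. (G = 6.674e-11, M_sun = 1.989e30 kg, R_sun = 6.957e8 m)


M = 3.87 * 1.989e30 kg = 7.69743e+30 kg; R = 10.99 * 6.957e8 m = 7.645743e+09 m. v_esc = sqrt(2GM/R) = sqrt(2 * 6.674e-11 * 7.69743e+30 / 7.645743e+09) = 366581.9906

366581.9906 m/s


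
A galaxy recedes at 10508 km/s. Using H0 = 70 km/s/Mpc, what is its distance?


d = v / H0 = 10508 / 70 = 150.1143

150.1143 Mpc


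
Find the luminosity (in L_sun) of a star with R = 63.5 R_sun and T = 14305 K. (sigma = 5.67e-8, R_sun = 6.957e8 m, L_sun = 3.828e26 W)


R = 63.5 * 6.957e8 m = 4.417695e+10 m. L = 4*pi*R^2*sigma*T^4 = 4*pi*(4.417695e+10)^2 * 5.67e-8 * 14305^4 = 5.822853033e+31 W. L/L_sun = 5.822853033e+31 / 3.828e26 = 152112.1482

152112.1482 L_sun


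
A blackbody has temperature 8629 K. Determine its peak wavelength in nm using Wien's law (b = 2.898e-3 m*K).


lam_max = b / T = 2.898e-3 / 8629 = 3.358e-07 m = 335.8442 nm

335.8442 nm


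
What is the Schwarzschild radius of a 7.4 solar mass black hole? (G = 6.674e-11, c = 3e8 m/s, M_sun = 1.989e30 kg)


M = 7.4 * 1.989e30 kg = 1.47186e+31 kg. rs = 2GM/c^2 = 2 * 6.674e-11 * 1.47186e+31 / (3e8)^2 = 21829.3192

21829.3192 m


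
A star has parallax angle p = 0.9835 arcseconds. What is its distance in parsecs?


d = 1/p = 1/0.9835 = 1.0168

1.0168 pc


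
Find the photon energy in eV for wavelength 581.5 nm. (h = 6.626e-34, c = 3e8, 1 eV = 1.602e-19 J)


E = hc/lambda = 6.626e-34 * 3e8 / 5.815e-07 = 3.418e-19 J = 2.1338 eV

2.1338 eV


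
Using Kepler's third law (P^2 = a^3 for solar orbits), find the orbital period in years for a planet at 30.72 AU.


P = a^(3/2) = 30.72^1.5 = 170.2675

170.2675 years


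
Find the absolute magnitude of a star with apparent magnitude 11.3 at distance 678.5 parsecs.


M = m - 5*log10(d) + 5 = 11.3 - 5*log10(678.5) + 5 = 2.1423

2.1423


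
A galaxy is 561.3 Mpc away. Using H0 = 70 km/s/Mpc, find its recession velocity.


v = H0 * d = 70 * 561.3 = 39291.0

39291.0 km/s


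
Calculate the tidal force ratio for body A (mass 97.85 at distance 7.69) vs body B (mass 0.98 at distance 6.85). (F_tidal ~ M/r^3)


Ratio = (M1/r1^3) / (M2/r2^3) = (97.85/7.69^3) / (0.98/6.85^3) = 70.5712

70.5712


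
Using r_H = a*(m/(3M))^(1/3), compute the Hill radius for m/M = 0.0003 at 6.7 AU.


r_H = a * (m/3M)^(1/3) = 6.7 * (0.0003/3)^(1/3) = 0.311

0.311 AU


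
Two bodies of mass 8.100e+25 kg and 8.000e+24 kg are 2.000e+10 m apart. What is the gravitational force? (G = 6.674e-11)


F = G*m1*m2/r^2 = 6.674e-11 * 8.100e+25 * 8.000e+24 / (2.000e+10)^2 = 6.674e-11 * 6.480e+50 / 4.000e+20 = 1.081e+20

1.081e+20 N


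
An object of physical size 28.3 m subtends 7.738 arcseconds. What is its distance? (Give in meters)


D = size / theta_rad, theta_rad = 7.738 * pi/(180*3600) = 3.751e-05, D = 754367.2805

754367.2805 m


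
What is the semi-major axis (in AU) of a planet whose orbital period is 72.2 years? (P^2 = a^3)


a = P^(2/3) = 72.2^(2/3) = 17.339

17.339 AU


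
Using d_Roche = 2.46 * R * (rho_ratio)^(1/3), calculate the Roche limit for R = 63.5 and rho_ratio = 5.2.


d_Roche = 2.46 * 63.5 * 5.2^(1/3) = 270.6304

270.6304


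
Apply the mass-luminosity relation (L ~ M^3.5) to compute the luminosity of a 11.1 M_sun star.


L/L_sun = (M/M_sun)^3.5 = 11.1^3.5 = 4556.49

4556.49 L_sun


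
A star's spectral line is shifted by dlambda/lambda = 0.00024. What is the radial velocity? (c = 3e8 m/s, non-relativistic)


v = (dlambda/lambda) * c = 0.00024 * 3e8 = 72000.0

72000.0 m/s


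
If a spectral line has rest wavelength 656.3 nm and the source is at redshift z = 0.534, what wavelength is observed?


lam_obs = lam_emit * (1 + z) = 656.3 * (1 + 0.534) = 1006.7642

1006.7642 nm


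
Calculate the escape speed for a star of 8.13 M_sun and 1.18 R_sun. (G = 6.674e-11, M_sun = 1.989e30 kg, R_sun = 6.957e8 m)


M = 8.13 * 1.989e30 kg = 1.617057e+31 kg; R = 1.18 * 6.957e8 m = 8.20926e+08 m. v_esc = sqrt(2GM/R) = sqrt(2 * 6.674e-11 * 1.617057e+31 / 8.20926e+08) = 1.622e+06

1.622e+06 m/s


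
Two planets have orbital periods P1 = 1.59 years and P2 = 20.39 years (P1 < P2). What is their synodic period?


1/P_syn = |1/P1 - 1/P2| = |1/1.59 - 1/20.39| => P_syn = 1.7245

1.7245 years


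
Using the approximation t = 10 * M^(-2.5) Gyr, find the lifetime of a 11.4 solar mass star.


t = 10 * M^(-2.5) = 10 * 11.4^(-2.5) = 0.0228

0.0228 Gyr


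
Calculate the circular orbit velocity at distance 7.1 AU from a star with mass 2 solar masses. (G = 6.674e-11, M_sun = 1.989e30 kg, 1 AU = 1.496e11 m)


v = sqrt(GM/r) = sqrt(6.674e-11 * 3.978e+30 / 1.062e+12) = 15809.9508

15809.9508 m/s


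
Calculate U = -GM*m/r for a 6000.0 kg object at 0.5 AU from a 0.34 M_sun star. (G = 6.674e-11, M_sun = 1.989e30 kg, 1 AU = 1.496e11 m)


M = 0.34 * 1.989e30 kg = 6.7626e+29 kg; r = 0.5 AU * 1.496e11 m/AU = 7.48e+10 m. U = -GM*m/r = -(6.674e-11 * 6.7626e+29 * 6000.0) / 7.48e+10 = -3.620e+12

-3.620e+12 J


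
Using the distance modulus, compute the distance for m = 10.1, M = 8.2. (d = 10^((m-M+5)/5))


d = 10^((m - M + 5)/5) = 10^((10.1 - 8.2 + 5)/5) = 23.9883

23.9883 pc


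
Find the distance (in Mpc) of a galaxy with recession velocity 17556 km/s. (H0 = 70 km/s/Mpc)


d = v / H0 = 17556 / 70 = 250.8

250.8 Mpc


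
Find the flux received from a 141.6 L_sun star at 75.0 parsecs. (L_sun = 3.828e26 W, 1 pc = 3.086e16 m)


F = L / (4*pi*d^2) = 5.420e+28 / (4*pi*(2.314e+18)^2) = 8.052e-10

8.052e-10 W/m^2


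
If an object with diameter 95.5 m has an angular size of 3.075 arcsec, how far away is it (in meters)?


D = size / theta_rad, theta_rad = 3.075 * pi/(180*3600) = 1.491e-05, D = 6.406e+06

6.406e+06 m


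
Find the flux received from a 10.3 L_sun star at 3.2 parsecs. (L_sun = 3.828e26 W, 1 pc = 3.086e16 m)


F = L / (4*pi*d^2) = 3.943e+27 / (4*pi*(9.875e+16)^2) = 3.217e-08

3.217e-08 W/m^2


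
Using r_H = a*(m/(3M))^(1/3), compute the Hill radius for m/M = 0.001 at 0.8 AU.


r_H = a * (m/3M)^(1/3) = 0.8 * (0.001/3)^(1/3) = 0.0555

0.0555 AU


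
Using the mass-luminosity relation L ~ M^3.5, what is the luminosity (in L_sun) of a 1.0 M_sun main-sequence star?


L/L_sun = (M/M_sun)^3.5 = 1.0^3.5 = 1.0

1.0 L_sun


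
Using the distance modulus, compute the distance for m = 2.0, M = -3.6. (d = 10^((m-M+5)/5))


d = 10^((m - M + 5)/5) = 10^((2.0 - -3.6 + 5)/5) = 131.8257

131.8257 pc


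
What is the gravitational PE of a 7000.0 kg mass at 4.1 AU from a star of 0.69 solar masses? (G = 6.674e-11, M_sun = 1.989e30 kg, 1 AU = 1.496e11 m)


M = 0.69 * 1.989e30 kg = 1.37241e+30 kg; r = 4.1 AU * 1.496e11 m/AU = 6.1336e+11 m. U = -GM*m/r = -(6.674e-11 * 1.37241e+30 * 7000.0) / 6.1336e+11 = -1.045e+12

-1.045e+12 J


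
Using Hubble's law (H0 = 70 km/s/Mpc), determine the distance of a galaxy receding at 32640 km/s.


d = v / H0 = 32640 / 70 = 466.2857

466.2857 Mpc


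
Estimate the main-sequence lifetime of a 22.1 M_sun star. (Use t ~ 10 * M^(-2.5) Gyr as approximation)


t = 10 * M^(-2.5) = 10 * 22.1^(-2.5) = 0.0044

0.0044 Gyr


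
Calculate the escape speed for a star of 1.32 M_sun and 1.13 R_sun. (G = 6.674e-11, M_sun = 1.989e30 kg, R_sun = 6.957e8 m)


M = 1.32 * 1.989e30 kg = 2.62548e+30 kg; R = 1.13 * 6.957e8 m = 7.86141e+08 m. v_esc = sqrt(2GM/R) = sqrt(2 * 6.674e-11 * 2.62548e+30 / 7.86141e+08) = 667670.5687

667670.5687 m/s


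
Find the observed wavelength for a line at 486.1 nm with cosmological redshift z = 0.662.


lam_obs = lam_emit * (1 + z) = 486.1 * (1 + 0.662) = 807.8982

807.8982 nm


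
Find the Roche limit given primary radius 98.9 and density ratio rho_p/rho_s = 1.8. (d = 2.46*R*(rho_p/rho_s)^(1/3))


d_Roche = 2.46 * 98.9 * 1.8^(1/3) = 295.9527

295.9527


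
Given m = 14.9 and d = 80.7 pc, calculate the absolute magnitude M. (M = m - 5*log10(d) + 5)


M = m - 5*log10(d) + 5 = 14.9 - 5*log10(80.7) + 5 = 10.3656

10.3656


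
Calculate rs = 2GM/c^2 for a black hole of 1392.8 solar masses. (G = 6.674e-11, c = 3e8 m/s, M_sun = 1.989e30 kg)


M = 1392.8 * 1.989e30 kg = 2.7702792e+33 kg. rs = 2GM/c^2 = 2 * 6.674e-11 * 2.7702792e+33 / (3e8)^2 = 4.109e+06

4.109e+06 m


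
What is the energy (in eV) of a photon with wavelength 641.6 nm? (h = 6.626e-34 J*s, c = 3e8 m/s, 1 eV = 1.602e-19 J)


E = hc/lambda = 6.626e-34 * 3e8 / 6.416e-07 = 3.098e-19 J = 1.934 eV

1.934 eV


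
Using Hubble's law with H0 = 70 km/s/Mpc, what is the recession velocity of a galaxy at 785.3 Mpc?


v = H0 * d = 70 * 785.3 = 54971.0

54971.0 km/s


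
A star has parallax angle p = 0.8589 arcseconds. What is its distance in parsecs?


d = 1/p = 1/0.8589 = 1.1643

1.1643 pc


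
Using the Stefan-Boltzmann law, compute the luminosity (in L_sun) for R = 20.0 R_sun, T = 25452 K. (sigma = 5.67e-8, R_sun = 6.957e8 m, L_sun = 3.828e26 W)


R = 20.0 * 6.957e8 m = 1.3914e+10 m. L = 4*pi*R^2*sigma*T^4 = 4*pi*(1.3914e+10)^2 * 5.67e-8 * 25452^4 = 5.788747137e+31 W. L/L_sun = 5.788747137e+31 / 3.828e26 = 151221.1896

151221.1896 L_sun


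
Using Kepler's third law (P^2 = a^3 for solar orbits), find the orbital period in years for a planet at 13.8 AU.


P = a^(3/2) = 13.8^1.5 = 51.2647

51.2647 years


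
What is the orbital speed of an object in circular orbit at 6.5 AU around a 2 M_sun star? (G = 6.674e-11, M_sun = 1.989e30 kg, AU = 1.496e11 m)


v = sqrt(GM/r) = sqrt(6.674e-11 * 3.978e+30 / 9.724e+11) = 16523.5369

16523.5369 m/s


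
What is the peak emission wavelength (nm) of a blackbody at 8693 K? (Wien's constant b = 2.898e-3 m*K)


lam_max = b / T = 2.898e-3 / 8693 = 3.334e-07 m = 333.3717 nm

333.3717 nm


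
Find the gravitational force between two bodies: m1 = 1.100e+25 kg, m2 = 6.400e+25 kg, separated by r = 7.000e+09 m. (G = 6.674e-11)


F = G*m1*m2/r^2 = 6.674e-11 * 1.100e+25 * 6.400e+25 / (7.000e+09)^2 = 6.674e-11 * 7.040e+50 / 4.900e+19 = 9.589e+20

9.589e+20 N


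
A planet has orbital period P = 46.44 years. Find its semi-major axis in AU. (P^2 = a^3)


a = P^(2/3) = 46.44^(2/3) = 12.92

12.92 AU


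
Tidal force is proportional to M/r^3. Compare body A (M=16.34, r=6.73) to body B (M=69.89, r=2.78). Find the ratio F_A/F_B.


Ratio = (M1/r1^3) / (M2/r2^3) = (16.34/6.73^3) / (69.89/2.78^3) = 0.0165

0.0165


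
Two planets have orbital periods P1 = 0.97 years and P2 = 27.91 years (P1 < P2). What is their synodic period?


1/P_syn = |1/P1 - 1/P2| = |1/0.97 - 1/27.91| => P_syn = 1.0049

1.0049 years


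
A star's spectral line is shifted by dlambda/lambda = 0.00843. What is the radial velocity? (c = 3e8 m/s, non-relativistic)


v = (dlambda/lambda) * c = 0.00843 * 3e8 = 2.529e+06

2.529e+06 m/s


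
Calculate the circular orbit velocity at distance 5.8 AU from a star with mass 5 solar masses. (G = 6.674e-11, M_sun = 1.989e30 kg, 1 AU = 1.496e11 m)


v = sqrt(GM/r) = sqrt(6.674e-11 * 9.945e+30 / 8.677e+11) = 27657.6771

27657.6771 m/s


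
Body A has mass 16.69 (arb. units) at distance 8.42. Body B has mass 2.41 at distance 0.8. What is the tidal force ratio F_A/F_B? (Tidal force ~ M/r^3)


Ratio = (M1/r1^3) / (M2/r2^3) = (16.69/8.42^3) / (2.41/0.8^3) = 0.0059

0.0059


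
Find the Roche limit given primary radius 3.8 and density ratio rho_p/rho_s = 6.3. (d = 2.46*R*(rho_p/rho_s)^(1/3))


d_Roche = 2.46 * 3.8 * 6.3^(1/3) = 17.265

17.265


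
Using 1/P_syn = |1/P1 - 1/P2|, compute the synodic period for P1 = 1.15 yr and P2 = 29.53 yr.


1/P_syn = |1/P1 - 1/P2| = |1/1.15 - 1/29.53| => P_syn = 1.1966

1.1966 years


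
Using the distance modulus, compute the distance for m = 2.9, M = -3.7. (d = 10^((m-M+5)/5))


d = 10^((m - M + 5)/5) = 10^((2.9 - -3.7 + 5)/5) = 208.9296

208.9296 pc


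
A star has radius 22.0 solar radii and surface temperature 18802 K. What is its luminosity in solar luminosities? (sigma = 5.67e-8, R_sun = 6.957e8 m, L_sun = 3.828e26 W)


R = 22.0 * 6.957e8 m = 1.53054e+10 m. L = 4*pi*R^2*sigma*T^4 = 4*pi*(1.53054e+10)^2 * 5.67e-8 * 18802^4 = 2.085924018e+31 W. L/L_sun = 2.085924018e+31 / 3.828e26 = 54491.223

54491.223 L_sun


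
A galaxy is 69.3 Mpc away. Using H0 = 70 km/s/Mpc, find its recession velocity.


v = H0 * d = 70 * 69.3 = 4851.0

4851.0 km/s


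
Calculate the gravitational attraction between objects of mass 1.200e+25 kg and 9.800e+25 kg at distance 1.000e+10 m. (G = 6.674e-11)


F = G*m1*m2/r^2 = 6.674e-11 * 1.200e+25 * 9.800e+25 / (1.000e+10)^2 = 6.674e-11 * 1.176e+51 / 1.000e+20 = 7.849e+20

7.849e+20 N


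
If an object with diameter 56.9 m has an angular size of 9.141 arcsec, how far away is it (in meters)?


D = size / theta_rad, theta_rad = 9.141 * pi/(180*3600) = 4.432e-05, D = 1.284e+06

1.284e+06 m


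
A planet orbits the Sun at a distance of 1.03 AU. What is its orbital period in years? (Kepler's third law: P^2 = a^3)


P = a^(3/2) = 1.03^1.5 = 1.0453

1.0453 years


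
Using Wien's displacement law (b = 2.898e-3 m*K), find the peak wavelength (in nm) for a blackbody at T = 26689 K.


lam_max = b / T = 2.898e-3 / 26689 = 1.086e-07 m = 108.5841 nm

108.5841 nm


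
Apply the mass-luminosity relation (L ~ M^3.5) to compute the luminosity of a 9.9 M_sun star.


L/L_sun = (M/M_sun)^3.5 = 9.9^3.5 = 3052.9745

3052.9745 L_sun


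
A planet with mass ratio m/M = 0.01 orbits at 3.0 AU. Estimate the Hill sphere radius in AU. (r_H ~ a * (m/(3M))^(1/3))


r_H = a * (m/3M)^(1/3) = 3.0 * (0.01/3)^(1/3) = 0.4481

0.4481 AU


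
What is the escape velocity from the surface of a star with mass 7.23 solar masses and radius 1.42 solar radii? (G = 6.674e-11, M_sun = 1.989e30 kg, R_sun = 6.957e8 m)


M = 7.23 * 1.989e30 kg = 1.438047e+31 kg; R = 1.42 * 6.957e8 m = 9.87894e+08 m. v_esc = sqrt(2GM/R) = sqrt(2 * 6.674e-11 * 1.438047e+31 / 9.87894e+08) = 1.394e+06

1.394e+06 m/s


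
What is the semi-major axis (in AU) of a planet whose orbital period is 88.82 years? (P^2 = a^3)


a = P^(2/3) = 88.82^(2/3) = 19.9071

19.9071 AU


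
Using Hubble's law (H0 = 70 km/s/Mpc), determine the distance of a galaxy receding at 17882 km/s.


d = v / H0 = 17882 / 70 = 255.4571

255.4571 Mpc


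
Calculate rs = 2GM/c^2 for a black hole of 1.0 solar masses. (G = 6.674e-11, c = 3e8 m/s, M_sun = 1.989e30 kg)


M = 1.0 * 1.989e30 kg = 1.989e+30 kg. rs = 2GM/c^2 = 2 * 6.674e-11 * 1.989e+30 / (3e8)^2 = 2949.908

2949.908 m


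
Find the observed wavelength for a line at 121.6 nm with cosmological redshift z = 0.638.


lam_obs = lam_emit * (1 + z) = 121.6 * (1 + 0.638) = 199.1808

199.1808 nm


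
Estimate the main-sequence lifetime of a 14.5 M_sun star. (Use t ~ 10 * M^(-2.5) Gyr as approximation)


t = 10 * M^(-2.5) = 10 * 14.5^(-2.5) = 0.0125

0.0125 Gyr


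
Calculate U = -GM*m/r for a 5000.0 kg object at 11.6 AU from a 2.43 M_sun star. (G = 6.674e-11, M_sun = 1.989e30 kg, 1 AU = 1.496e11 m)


M = 2.43 * 1.989e30 kg = 4.83327e+30 kg; r = 11.6 AU * 1.496e11 m/AU = 1.73536e+12 m. U = -GM*m/r = -(6.674e-11 * 4.83327e+30 * 5000.0) / 1.73536e+12 = -9.294e+11

-9.294e+11 J


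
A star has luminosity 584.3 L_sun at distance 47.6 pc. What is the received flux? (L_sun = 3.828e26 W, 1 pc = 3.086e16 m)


F = L / (4*pi*d^2) = 2.237e+29 / (4*pi*(1.469e+18)^2) = 8.249e-09

8.249e-09 W/m^2


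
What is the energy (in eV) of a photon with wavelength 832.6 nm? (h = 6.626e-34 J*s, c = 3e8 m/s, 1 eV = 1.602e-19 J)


E = hc/lambda = 6.626e-34 * 3e8 / 8.326e-07 = 2.387e-19 J = 1.4903 eV

1.4903 eV


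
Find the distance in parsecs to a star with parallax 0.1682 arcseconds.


d = 1/p = 1/0.1682 = 5.9453

5.9453 pc


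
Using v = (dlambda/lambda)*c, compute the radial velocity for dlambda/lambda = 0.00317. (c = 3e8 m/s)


v = (dlambda/lambda) * c = 0.00317 * 3e8 = 951000.0

951000.0 m/s


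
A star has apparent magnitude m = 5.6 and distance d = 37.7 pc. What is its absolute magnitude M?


M = m - 5*log10(d) + 5 = 5.6 - 5*log10(37.7) + 5 = 2.7183

2.7183


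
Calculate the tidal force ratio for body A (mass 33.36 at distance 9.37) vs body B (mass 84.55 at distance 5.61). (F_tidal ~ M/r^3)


Ratio = (M1/r1^3) / (M2/r2^3) = (33.36/9.37^3) / (84.55/5.61^3) = 0.0847

0.0847


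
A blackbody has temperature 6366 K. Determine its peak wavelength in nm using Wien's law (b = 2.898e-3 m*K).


lam_max = b / T = 2.898e-3 / 6366 = 4.552e-07 m = 455.2309 nm

455.2309 nm


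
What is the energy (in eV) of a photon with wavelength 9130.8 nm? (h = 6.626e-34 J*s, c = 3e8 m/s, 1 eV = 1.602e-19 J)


E = hc/lambda = 6.626e-34 * 3e8 / 9.131e-06 = 2.177e-20 J = 0.1359 eV

0.1359 eV


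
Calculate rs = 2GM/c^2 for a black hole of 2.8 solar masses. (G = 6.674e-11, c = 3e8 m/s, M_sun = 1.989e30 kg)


M = 2.8 * 1.989e30 kg = 5.5692e+30 kg. rs = 2GM/c^2 = 2 * 6.674e-11 * 5.5692e+30 / (3e8)^2 = 8259.7424

8259.7424 m


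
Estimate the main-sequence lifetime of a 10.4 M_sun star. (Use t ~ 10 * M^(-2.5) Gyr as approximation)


t = 10 * M^(-2.5) = 10 * 10.4^(-2.5) = 0.0287

0.0287 Gyr


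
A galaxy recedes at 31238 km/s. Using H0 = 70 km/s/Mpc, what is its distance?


d = v / H0 = 31238 / 70 = 446.2571

446.2571 Mpc


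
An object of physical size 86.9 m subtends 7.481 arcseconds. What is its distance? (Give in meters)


D = size / theta_rad, theta_rad = 7.481 * pi/(180*3600) = 3.627e-05, D = 2.396e+06

2.396e+06 m


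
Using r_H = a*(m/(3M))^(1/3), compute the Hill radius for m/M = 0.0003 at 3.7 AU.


r_H = a * (m/3M)^(1/3) = 3.7 * (0.0003/3)^(1/3) = 0.1717

0.1717 AU


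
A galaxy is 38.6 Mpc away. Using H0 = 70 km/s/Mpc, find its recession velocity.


v = H0 * d = 70 * 38.6 = 2702.0

2702.0 km/s


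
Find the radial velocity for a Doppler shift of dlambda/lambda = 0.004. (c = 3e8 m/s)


v = (dlambda/lambda) * c = 0.004 * 3e8 = 1.200e+06

1.200e+06 m/s


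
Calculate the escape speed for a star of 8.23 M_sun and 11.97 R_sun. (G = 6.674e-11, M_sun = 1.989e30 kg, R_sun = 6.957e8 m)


M = 8.23 * 1.989e30 kg = 1.636947e+31 kg; R = 11.97 * 6.957e8 m = 8.327529e+09 m. v_esc = sqrt(2GM/R) = sqrt(2 * 6.674e-11 * 1.636947e+31 / 8.327529e+09) = 512232.7374

512232.7374 m/s


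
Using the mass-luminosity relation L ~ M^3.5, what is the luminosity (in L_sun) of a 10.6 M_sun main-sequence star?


L/L_sun = (M/M_sun)^3.5 = 10.6^3.5 = 3877.6672

3877.6672 L_sun


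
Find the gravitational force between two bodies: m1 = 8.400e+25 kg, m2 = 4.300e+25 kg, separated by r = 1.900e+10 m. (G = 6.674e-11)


F = G*m1*m2/r^2 = 6.674e-11 * 8.400e+25 * 4.300e+25 / (1.900e+10)^2 = 6.674e-11 * 3.612e+51 / 3.610e+20 = 6.678e+20

6.678e+20 N


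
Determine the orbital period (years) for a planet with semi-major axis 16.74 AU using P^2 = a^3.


P = a^(3/2) = 16.74^1.5 = 68.4909

68.4909 years


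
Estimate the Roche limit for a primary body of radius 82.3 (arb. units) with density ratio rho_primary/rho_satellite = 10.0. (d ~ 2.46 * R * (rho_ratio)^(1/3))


d_Roche = 2.46 * 82.3 * 10.0^(1/3) = 436.1825

436.1825


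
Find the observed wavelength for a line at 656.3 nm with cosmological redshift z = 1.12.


lam_obs = lam_emit * (1 + z) = 656.3 * (1 + 1.12) = 1391.356

1391.356 nm


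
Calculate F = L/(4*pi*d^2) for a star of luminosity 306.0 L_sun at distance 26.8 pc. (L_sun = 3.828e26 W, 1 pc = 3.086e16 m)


F = L / (4*pi*d^2) = 1.171e+29 / (4*pi*(8.270e+17)^2) = 1.363e-08

1.363e-08 W/m^2


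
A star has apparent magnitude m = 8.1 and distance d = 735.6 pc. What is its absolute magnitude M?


M = m - 5*log10(d) + 5 = 8.1 - 5*log10(735.6) + 5 = -1.2332

-1.2332


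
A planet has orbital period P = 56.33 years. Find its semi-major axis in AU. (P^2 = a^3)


a = P^(2/3) = 56.33^(2/3) = 14.6947

14.6947 AU


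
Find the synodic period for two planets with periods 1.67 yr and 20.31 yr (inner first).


1/P_syn = |1/P1 - 1/P2| = |1/1.67 - 1/20.31| => P_syn = 1.8196

1.8196 years


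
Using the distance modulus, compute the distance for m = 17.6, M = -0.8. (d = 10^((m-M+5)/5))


d = 10^((m - M + 5)/5) = 10^((17.6 - -0.8 + 5)/5) = 47863.0092

47863.0092 pc


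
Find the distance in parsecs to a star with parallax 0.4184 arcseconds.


d = 1/p = 1/0.4184 = 2.3901

2.3901 pc


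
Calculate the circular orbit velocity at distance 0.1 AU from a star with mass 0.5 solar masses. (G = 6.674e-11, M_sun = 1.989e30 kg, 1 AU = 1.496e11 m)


v = sqrt(GM/r) = sqrt(6.674e-11 * 9.945e+29 / 1.496e+10) = 66608.5068

66608.5068 m/s


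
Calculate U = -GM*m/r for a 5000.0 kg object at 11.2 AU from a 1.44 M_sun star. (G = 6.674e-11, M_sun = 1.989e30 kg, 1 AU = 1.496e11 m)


M = 1.44 * 1.989e30 kg = 2.86416e+30 kg; r = 11.2 AU * 1.496e11 m/AU = 1.67552e+12 m. U = -GM*m/r = -(6.674e-11 * 2.86416e+30 * 5000.0) / 1.67552e+12 = -5.704e+11

-5.704e+11 J


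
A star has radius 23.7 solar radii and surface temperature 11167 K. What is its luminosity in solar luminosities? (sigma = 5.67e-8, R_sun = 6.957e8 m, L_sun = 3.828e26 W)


R = 23.7 * 6.957e8 m = 1.648809e+10 m. L = 4*pi*R^2*sigma*T^4 = 4*pi*(1.648809e+10)^2 * 5.67e-8 * 11167^4 = 3.012171438e+30 W. L/L_sun = 3.012171438e+30 / 3.828e26 = 7868.7864

7868.7864 L_sun


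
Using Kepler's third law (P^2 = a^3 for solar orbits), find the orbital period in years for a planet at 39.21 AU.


P = a^(3/2) = 39.21^1.5 = 245.5247

245.5247 years


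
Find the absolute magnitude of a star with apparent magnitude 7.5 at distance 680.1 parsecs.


M = m - 5*log10(d) + 5 = 7.5 - 5*log10(680.1) + 5 = -1.6629

-1.6629


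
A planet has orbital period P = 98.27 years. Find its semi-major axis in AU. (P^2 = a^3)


a = P^(2/3) = 98.27^(2/3) = 21.2951

21.2951 AU


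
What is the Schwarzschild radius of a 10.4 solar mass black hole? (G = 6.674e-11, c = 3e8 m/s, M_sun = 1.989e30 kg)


M = 10.4 * 1.989e30 kg = 2.06856e+31 kg. rs = 2GM/c^2 = 2 * 6.674e-11 * 2.06856e+31 / (3e8)^2 = 30679.0432

30679.0432 m


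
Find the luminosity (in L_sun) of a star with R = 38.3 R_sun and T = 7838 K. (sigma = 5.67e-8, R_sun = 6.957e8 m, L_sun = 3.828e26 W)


R = 38.3 * 6.957e8 m = 2.664531e+10 m. L = 4*pi*R^2*sigma*T^4 = 4*pi*(2.664531e+10)^2 * 5.67e-8 * 7838^4 = 1.909217973e+30 W. L/L_sun = 1.909217973e+30 / 3.828e26 = 4987.5078

4987.5078 L_sun


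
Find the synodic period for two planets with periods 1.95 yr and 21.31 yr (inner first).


1/P_syn = |1/P1 - 1/P2| = |1/1.95 - 1/21.31| => P_syn = 2.1464

2.1464 years


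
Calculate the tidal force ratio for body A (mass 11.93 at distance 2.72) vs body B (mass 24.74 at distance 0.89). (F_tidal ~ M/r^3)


Ratio = (M1/r1^3) / (M2/r2^3) = (11.93/2.72^3) / (24.74/0.89^3) = 0.0169

0.0169


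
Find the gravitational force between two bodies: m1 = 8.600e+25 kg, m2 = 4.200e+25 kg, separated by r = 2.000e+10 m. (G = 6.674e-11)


F = G*m1*m2/r^2 = 6.674e-11 * 8.600e+25 * 4.200e+25 / (2.000e+10)^2 = 6.674e-11 * 3.612e+51 / 4.000e+20 = 6.027e+20

6.027e+20 N


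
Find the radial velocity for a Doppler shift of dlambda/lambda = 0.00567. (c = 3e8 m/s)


v = (dlambda/lambda) * c = 0.00567 * 3e8 = 1.701e+06

1.701e+06 m/s


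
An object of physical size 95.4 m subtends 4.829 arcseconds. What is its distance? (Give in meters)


D = size / theta_rad, theta_rad = 4.829 * pi/(180*3600) = 2.341e-05, D = 4.075e+06

4.075e+06 m


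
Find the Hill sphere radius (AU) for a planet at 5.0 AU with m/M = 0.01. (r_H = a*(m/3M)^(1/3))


r_H = a * (m/3M)^(1/3) = 5.0 * (0.01/3)^(1/3) = 0.7469

0.7469 AU


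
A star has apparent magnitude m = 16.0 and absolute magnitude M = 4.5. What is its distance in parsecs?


d = 10^((m - M + 5)/5) = 10^((16.0 - 4.5 + 5)/5) = 1995.2623

1995.2623 pc


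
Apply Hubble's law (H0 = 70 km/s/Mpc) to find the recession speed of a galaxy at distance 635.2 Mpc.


v = H0 * d = 70 * 635.2 = 44464.0

44464.0 km/s


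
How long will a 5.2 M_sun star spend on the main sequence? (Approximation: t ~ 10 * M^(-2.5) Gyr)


t = 10 * M^(-2.5) = 10 * 5.2^(-2.5) = 0.1622

0.1622 Gyr


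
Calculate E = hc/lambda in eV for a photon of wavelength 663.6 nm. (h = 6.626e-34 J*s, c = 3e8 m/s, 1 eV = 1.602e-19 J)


E = hc/lambda = 6.626e-34 * 3e8 / 6.636e-07 = 2.995e-19 J = 1.8698 eV

1.8698 eV


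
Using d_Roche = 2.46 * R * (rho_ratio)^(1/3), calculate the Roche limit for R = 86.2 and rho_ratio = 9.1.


d_Roche = 2.46 * 86.2 * 9.1^(1/3) = 442.7136

442.7136


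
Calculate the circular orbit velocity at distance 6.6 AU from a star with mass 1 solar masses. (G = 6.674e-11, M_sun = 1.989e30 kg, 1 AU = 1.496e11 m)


v = sqrt(GM/r) = sqrt(6.674e-11 * 1.989e+30 / 9.874e+11) = 11595.0527

11595.0527 m/s


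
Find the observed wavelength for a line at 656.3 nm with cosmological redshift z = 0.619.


lam_obs = lam_emit * (1 + z) = 656.3 * (1 + 0.619) = 1062.5497

1062.5497 nm


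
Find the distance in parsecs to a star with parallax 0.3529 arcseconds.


d = 1/p = 1/0.3529 = 2.8337

2.8337 pc


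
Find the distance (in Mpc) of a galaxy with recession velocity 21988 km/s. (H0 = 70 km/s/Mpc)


d = v / H0 = 21988 / 70 = 314.1143

314.1143 Mpc


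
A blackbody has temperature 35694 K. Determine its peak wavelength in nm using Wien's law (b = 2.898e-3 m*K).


lam_max = b / T = 2.898e-3 / 35694 = 8.119e-08 m = 81.1901 nm

81.1901 nm


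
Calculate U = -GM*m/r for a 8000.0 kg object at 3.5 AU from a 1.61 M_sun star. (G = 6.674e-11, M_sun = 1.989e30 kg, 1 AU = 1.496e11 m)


M = 1.61 * 1.989e30 kg = 3.20229e+30 kg; r = 3.5 AU * 1.496e11 m/AU = 5.236e+11 m. U = -GM*m/r = -(6.674e-11 * 3.20229e+30 * 8000.0) / 5.236e+11 = -3.265e+12

-3.265e+12 J


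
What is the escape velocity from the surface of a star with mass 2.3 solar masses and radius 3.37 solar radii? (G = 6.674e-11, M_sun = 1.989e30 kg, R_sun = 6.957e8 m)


M = 2.3 * 1.989e30 kg = 4.5747e+30 kg; R = 3.37 * 6.957e8 m = 2.344509e+09 m. v_esc = sqrt(2GM/R) = sqrt(2 * 6.674e-11 * 4.5747e+30 / 2.344509e+09) = 510344.5208

510344.5208 m/s


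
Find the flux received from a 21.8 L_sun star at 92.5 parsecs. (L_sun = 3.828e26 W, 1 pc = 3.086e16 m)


F = L / (4*pi*d^2) = 8.345e+27 / (4*pi*(2.855e+18)^2) = 8.150e-11

8.150e-11 W/m^2


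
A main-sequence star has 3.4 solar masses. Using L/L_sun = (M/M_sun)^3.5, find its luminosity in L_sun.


L/L_sun = (M/M_sun)^3.5 = 3.4^3.5 = 72.473

72.473 L_sun


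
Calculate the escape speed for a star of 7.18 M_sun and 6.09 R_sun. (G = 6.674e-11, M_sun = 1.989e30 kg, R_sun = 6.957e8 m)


M = 7.18 * 1.989e30 kg = 1.428102e+31 kg; R = 6.09 * 6.957e8 m = 4.236813e+09 m. v_esc = sqrt(2GM/R) = sqrt(2 * 6.674e-11 * 1.428102e+31 / 4.236813e+09) = 670761.4034

670761.4034 m/s


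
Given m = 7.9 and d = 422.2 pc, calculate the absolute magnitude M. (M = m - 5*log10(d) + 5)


M = m - 5*log10(d) + 5 = 7.9 - 5*log10(422.2) + 5 = -0.2276

-0.2276


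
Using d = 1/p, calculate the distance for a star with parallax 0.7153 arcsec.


d = 1/p = 1/0.7153 = 1.398

1.398 pc


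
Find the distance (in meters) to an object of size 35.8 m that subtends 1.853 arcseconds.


D = size / theta_rad, theta_rad = 1.853 * pi/(180*3600) = 8.984e-06, D = 3.985e+06

3.985e+06 m


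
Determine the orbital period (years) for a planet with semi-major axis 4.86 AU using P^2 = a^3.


P = a^(3/2) = 4.86^1.5 = 10.7141

10.7141 years


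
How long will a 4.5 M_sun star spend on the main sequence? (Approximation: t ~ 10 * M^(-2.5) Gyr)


t = 10 * M^(-2.5) = 10 * 4.5^(-2.5) = 0.2328

0.2328 Gyr


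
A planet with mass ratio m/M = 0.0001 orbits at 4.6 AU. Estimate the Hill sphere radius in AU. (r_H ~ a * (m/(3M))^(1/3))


r_H = a * (m/3M)^(1/3) = 4.6 * (0.0001/3)^(1/3) = 0.148

0.148 AU


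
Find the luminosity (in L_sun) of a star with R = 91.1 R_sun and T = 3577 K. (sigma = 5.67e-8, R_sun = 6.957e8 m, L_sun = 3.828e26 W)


R = 91.1 * 6.957e8 m = 6.337827e+10 m. L = 4*pi*R^2*sigma*T^4 = 4*pi*(6.337827e+10)^2 * 5.67e-8 * 3577^4 = 4.685429895e+29 W. L/L_sun = 4.685429895e+29 / 3.828e26 = 1223.989

1223.989 L_sun


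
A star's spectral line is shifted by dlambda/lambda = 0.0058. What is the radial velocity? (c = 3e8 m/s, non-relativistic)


v = (dlambda/lambda) * c = 0.0058 * 3e8 = 1.740e+06

1.740e+06 m/s


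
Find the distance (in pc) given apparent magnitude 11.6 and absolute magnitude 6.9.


d = 10^((m - M + 5)/5) = 10^((11.6 - 6.9 + 5)/5) = 87.0964

87.0964 pc


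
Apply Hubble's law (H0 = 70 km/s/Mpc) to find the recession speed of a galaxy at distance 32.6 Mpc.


v = H0 * d = 70 * 32.6 = 2282.0

2282.0 km/s


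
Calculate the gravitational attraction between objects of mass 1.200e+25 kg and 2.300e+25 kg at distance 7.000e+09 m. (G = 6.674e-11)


F = G*m1*m2/r^2 = 6.674e-11 * 1.200e+25 * 2.300e+25 / (7.000e+09)^2 = 6.674e-11 * 2.760e+50 / 4.900e+19 = 3.759e+20

3.759e+20 N


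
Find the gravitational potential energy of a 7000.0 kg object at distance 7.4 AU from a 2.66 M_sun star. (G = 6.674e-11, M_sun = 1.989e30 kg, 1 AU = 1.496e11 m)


M = 2.66 * 1.989e30 kg = 5.29074e+30 kg; r = 7.4 AU * 1.496e11 m/AU = 1.10704e+12 m. U = -GM*m/r = -(6.674e-11 * 5.29074e+30 * 7000.0) / 1.10704e+12 = -2.233e+12

-2.233e+12 J


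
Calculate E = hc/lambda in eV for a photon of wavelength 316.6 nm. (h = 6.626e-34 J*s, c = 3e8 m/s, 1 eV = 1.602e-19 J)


E = hc/lambda = 6.626e-34 * 3e8 / 3.166e-07 = 6.279e-19 J = 3.9192 eV

3.9192 eV


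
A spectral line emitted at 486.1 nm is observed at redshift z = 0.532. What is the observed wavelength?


lam_obs = lam_emit * (1 + z) = 486.1 * (1 + 0.532) = 744.7052

744.7052 nm


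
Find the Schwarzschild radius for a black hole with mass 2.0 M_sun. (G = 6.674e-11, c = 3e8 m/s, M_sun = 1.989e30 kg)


M = 2.0 * 1.989e30 kg = 3.978e+30 kg. rs = 2GM/c^2 = 2 * 6.674e-11 * 3.978e+30 / (3e8)^2 = 5899.816

5899.816 m


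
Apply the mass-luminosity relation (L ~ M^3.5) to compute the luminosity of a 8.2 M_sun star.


L/L_sun = (M/M_sun)^3.5 = 8.2^3.5 = 1578.8777

1578.8777 L_sun


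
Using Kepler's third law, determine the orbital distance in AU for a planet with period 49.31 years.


a = P^(2/3) = 49.31^(2/3) = 13.4469

13.4469 AU


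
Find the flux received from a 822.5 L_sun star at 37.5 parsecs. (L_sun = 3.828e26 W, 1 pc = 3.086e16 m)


F = L / (4*pi*d^2) = 3.149e+29 / (4*pi*(1.157e+18)^2) = 1.871e-08

1.871e-08 W/m^2


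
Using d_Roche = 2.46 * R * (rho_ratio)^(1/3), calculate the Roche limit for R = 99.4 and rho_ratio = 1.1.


d_Roche = 2.46 * 99.4 * 1.1^(1/3) = 252.4173

252.4173


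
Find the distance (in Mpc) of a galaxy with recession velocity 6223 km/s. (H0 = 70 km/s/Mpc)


d = v / H0 = 6223 / 70 = 88.9

88.9 Mpc


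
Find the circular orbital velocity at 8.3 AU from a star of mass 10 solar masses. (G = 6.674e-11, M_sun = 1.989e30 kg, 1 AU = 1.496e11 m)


v = sqrt(GM/r) = sqrt(6.674e-11 * 1.989e+31 / 1.242e+12) = 32696.83

32696.83 m/s


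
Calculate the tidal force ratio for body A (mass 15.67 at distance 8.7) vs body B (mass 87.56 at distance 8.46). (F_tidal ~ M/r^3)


Ratio = (M1/r1^3) / (M2/r2^3) = (15.67/8.7^3) / (87.56/8.46^3) = 0.1646

0.1646


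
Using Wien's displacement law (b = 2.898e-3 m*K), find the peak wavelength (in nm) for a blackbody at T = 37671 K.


lam_max = b / T = 2.898e-3 / 37671 = 7.693e-08 m = 76.9292 nm

76.9292 nm


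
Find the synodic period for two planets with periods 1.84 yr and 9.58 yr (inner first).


1/P_syn = |1/P1 - 1/P2| = |1/1.84 - 1/9.58| => P_syn = 2.2774

2.2774 years


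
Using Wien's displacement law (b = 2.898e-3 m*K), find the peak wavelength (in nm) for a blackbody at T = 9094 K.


lam_max = b / T = 2.898e-3 / 9094 = 3.187e-07 m = 318.6717 nm

318.6717 nm


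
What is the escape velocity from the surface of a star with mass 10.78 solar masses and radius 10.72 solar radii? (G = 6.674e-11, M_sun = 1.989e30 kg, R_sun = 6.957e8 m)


M = 10.78 * 1.989e30 kg = 2.144142e+31 kg; R = 10.72 * 6.957e8 m = 7.457904e+09 m. v_esc = sqrt(2GM/R) = sqrt(2 * 6.674e-11 * 2.144142e+31 / 7.457904e+09) = 619478.8403

619478.8403 m/s


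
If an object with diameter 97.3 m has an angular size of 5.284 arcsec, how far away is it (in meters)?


D = size / theta_rad, theta_rad = 5.284 * pi/(180*3600) = 2.562e-05, D = 3.798e+06

3.798e+06 m


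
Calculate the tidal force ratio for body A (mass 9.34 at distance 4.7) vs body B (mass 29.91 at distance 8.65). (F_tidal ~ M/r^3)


Ratio = (M1/r1^3) / (M2/r2^3) = (9.34/4.7^3) / (29.91/8.65^3) = 1.9466

1.9466


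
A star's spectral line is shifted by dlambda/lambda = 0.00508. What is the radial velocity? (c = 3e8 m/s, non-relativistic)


v = (dlambda/lambda) * c = 0.00508 * 3e8 = 1.524e+06

1.524e+06 m/s


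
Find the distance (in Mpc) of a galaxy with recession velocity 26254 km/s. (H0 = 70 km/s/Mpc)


d = v / H0 = 26254 / 70 = 375.0571

375.0571 Mpc


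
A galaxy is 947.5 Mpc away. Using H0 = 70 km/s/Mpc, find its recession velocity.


v = H0 * d = 70 * 947.5 = 66325.0

66325.0 km/s


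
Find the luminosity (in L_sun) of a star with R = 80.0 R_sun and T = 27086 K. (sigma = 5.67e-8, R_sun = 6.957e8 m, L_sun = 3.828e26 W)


R = 80.0 * 6.957e8 m = 5.5656e+10 m. L = 4*pi*R^2*sigma*T^4 = 4*pi*(5.5656e+10)^2 * 5.67e-8 * 27086^4 = 1.187945181e+33 W. L/L_sun = 1.187945181e+33 / 3.828e26 = 3.103e+06

3.103e+06 L_sun


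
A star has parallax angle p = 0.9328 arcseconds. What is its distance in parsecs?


d = 1/p = 1/0.9328 = 1.072

1.072 pc


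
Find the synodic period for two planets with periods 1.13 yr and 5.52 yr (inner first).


1/P_syn = |1/P1 - 1/P2| = |1/1.13 - 1/5.52| => P_syn = 1.4209

1.4209 years


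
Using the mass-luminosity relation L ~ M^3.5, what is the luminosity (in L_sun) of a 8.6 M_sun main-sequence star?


L/L_sun = (M/M_sun)^3.5 = 8.6^3.5 = 1865.2823

1865.2823 L_sun


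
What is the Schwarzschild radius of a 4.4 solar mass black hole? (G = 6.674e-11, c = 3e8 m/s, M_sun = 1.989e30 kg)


M = 4.4 * 1.989e30 kg = 8.7516e+30 kg. rs = 2GM/c^2 = 2 * 6.674e-11 * 8.7516e+30 / (3e8)^2 = 12979.5952

12979.5952 m


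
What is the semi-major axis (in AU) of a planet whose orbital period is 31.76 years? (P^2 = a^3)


a = P^(2/3) = 31.76^(2/3) = 10.0289

10.0289 AU


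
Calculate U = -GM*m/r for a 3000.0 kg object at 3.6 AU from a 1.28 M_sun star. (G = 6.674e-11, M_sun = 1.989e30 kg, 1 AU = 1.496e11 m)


M = 1.28 * 1.989e30 kg = 2.54592e+30 kg; r = 3.6 AU * 1.496e11 m/AU = 5.3856e+11 m. U = -GM*m/r = -(6.674e-11 * 2.54592e+30 * 3000.0) / 5.3856e+11 = -9.465e+11

-9.465e+11 J


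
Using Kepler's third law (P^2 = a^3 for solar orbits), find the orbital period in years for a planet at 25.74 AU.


P = a^(3/2) = 25.74^1.5 = 130.5909

130.5909 years


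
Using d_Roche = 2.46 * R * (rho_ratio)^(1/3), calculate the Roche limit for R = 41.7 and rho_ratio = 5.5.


d_Roche = 2.46 * 41.7 * 5.5^(1/3) = 181.0751

181.0751


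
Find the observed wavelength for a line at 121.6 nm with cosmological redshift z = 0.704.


lam_obs = lam_emit * (1 + z) = 121.6 * (1 + 0.704) = 207.2064

207.2064 nm


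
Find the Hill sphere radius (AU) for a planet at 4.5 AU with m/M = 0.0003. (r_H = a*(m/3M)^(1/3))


r_H = a * (m/3M)^(1/3) = 4.5 * (0.0003/3)^(1/3) = 0.2089

0.2089 AU


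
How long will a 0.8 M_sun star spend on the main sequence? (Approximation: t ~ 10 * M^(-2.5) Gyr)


t = 10 * M^(-2.5) = 10 * 0.8^(-2.5) = 17.4693

17.4693 Gyr


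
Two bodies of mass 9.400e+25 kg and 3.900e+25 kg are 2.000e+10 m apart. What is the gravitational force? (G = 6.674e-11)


F = G*m1*m2/r^2 = 6.674e-11 * 9.400e+25 * 3.900e+25 / (2.000e+10)^2 = 6.674e-11 * 3.666e+51 / 4.000e+20 = 6.117e+20

6.117e+20 N


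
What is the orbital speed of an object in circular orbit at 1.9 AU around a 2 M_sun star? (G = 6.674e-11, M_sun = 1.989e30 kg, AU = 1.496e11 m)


v = sqrt(GM/r) = sqrt(6.674e-11 * 3.978e+30 / 2.842e+11) = 30562.079

30562.079 m/s


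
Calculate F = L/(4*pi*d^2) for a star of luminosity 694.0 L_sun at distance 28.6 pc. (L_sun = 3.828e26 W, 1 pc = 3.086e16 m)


F = L / (4*pi*d^2) = 2.657e+29 / (4*pi*(8.826e+17)^2) = 2.714e-08

2.714e-08 W/m^2


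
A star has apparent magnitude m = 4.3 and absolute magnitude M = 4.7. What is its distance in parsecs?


d = 10^((m - M + 5)/5) = 10^((4.3 - 4.7 + 5)/5) = 8.3176

8.3176 pc


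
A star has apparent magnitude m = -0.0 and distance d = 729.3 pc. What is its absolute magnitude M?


M = m - 5*log10(d) + 5 = -0.0 - 5*log10(729.3) + 5 = -9.3145

-9.3145


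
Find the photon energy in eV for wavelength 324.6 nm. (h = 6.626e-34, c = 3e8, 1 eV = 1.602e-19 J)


E = hc/lambda = 6.626e-34 * 3e8 / 3.246e-07 = 6.124e-19 J = 3.8226 eV

3.8226 eV


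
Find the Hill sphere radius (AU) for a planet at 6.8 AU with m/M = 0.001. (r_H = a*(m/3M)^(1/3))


r_H = a * (m/3M)^(1/3) = 6.8 * (0.001/3)^(1/3) = 0.4715

0.4715 AU


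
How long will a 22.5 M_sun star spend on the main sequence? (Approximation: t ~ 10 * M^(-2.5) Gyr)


t = 10 * M^(-2.5) = 10 * 22.5^(-2.5) = 0.0042

0.0042 Gyr


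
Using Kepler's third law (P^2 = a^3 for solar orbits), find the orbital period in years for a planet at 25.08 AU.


P = a^(3/2) = 25.08^1.5 = 125.6005

125.6005 years


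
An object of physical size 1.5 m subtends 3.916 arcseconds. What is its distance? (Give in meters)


D = size / theta_rad, theta_rad = 3.916 * pi/(180*3600) = 1.899e-05, D = 79008.4804

79008.4804 m


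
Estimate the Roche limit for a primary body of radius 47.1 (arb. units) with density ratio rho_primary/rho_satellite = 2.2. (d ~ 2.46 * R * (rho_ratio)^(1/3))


d_Roche = 2.46 * 47.1 * 2.2^(1/3) = 150.6943

150.6943


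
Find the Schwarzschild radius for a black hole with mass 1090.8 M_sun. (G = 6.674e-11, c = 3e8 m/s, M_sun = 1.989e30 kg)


M = 1090.8 * 1.989e30 kg = 2.1696012e+33 kg. rs = 2GM/c^2 = 2 * 6.674e-11 * 2.1696012e+33 / (3e8)^2 = 3.218e+06

3.218e+06 m
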